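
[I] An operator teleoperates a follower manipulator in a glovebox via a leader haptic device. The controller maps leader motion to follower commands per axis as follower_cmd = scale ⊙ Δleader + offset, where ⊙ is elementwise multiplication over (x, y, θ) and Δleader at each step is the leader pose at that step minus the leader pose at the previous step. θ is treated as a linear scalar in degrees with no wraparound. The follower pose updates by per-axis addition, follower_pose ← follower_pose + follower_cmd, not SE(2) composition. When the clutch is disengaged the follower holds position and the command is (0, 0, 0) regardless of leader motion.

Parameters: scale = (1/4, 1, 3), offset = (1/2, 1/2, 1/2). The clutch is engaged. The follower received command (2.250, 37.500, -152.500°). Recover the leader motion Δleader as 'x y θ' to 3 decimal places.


axis x: (2.250 − 1/2) / (1/4) = 7.000
axis y: (37.500 − 1/2) / (1) = 37.000
axis θ: (-152.500 − 1/2) / (3) = -51.000

7.000 37.000 -51.000


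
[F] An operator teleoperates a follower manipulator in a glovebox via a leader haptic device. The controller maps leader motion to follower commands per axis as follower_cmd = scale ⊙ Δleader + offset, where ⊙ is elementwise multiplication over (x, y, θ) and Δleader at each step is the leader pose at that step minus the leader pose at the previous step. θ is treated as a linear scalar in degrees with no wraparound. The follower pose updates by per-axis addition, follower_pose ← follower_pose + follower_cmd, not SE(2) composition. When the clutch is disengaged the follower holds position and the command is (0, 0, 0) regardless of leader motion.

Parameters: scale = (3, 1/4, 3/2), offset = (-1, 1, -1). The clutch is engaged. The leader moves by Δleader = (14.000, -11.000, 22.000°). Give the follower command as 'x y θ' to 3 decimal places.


axis x: 3·14.000 + -1 = 41.000
axis y: 1/4·-11.000 + 1 = -1.750
axis θ: 3/2·22.000 + -1 = 32.000

41.000 -1.750 32.000


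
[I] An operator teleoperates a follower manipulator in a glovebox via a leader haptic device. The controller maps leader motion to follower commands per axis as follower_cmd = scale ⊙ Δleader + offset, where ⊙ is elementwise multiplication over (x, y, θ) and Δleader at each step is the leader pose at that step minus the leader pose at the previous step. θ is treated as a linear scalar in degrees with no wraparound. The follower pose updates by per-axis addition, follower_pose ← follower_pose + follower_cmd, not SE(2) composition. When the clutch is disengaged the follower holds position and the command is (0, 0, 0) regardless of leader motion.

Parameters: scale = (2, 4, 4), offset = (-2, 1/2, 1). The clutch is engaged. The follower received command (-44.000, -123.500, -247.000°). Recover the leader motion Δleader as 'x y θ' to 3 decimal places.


axis x: (-44.000 − -2) / (2) = -21.000
axis y: (-123.500 − 1/2) / (4) = -31.000
axis θ: (-247.000 − 1) / (4) = -62.000

-21.000 -31.000 -62.000


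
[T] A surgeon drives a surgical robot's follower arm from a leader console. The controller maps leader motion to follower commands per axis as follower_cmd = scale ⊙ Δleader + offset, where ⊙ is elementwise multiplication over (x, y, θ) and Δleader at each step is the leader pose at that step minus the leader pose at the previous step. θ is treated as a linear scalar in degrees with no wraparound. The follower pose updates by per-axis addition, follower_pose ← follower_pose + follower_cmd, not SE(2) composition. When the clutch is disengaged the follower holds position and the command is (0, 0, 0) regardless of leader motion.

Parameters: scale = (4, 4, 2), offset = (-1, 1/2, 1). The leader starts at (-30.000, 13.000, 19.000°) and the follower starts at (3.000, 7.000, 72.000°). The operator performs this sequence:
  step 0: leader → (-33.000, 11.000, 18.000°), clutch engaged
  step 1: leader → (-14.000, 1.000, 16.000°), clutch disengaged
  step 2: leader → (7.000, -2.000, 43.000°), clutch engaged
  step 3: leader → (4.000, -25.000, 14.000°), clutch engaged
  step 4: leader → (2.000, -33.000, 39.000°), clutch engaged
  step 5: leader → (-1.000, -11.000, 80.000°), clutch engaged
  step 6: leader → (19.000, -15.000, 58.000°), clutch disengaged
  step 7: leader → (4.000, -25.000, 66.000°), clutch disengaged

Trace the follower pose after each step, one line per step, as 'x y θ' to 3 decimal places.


step 0: Δleader=(-3.000, -2.000, -1.000°), engaged; cmd=(-13.000, -7.500, -1.000°) → follower=(-10.000, -0.500, 71.000°)
step 1: Δleader=(19.000, -10.000, -2.000°), disengaged; cmd=(0,0,0) → follower holds at (-10.000, -0.500, 71.000°)
step 2: Δleader=(21.000, -3.000, 27.000°), engaged; cmd=(83.000, -11.500, 55.000°) → follower=(73.000, -12.000, 126.000°)
step 3: Δleader=(-3.000, -23.000, -29.000°), engaged; cmd=(-13.000, -91.500, -57.000°) → follower=(60.000, -103.500, 69.000°)
step 4: Δleader=(-2.000, -8.000, 25.000°), engaged; cmd=(-9.000, -31.500, 51.000°) → follower=(51.000, -135.000, 120.000°)
step 5: Δleader=(-3.000, 22.000, 41.000°), engaged; cmd=(-13.000, 88.500, 83.000°) → follower=(38.000, -46.500, 203.000°)
step 6: Δleader=(20.000, -4.000, -22.000°), disengaged; cmd=(0,0,0) → follower holds at (38.000, -46.500, 203.000°)
step 7: Δleader=(-15.000, -10.000, 8.000°), disengaged; cmd=(0,0,0) → follower holds at (38.000, -46.500, 203.000°)

-10.000 -0.500 71.000
-10.000 -0.500 71.000
73.000 -12.000 126.000
60.000 -103.500 69.000
51.000 -135.000 120.000
38.000 -46.500 203.000
38.000 -46.500 203.000
38.000 -46.500 203.000


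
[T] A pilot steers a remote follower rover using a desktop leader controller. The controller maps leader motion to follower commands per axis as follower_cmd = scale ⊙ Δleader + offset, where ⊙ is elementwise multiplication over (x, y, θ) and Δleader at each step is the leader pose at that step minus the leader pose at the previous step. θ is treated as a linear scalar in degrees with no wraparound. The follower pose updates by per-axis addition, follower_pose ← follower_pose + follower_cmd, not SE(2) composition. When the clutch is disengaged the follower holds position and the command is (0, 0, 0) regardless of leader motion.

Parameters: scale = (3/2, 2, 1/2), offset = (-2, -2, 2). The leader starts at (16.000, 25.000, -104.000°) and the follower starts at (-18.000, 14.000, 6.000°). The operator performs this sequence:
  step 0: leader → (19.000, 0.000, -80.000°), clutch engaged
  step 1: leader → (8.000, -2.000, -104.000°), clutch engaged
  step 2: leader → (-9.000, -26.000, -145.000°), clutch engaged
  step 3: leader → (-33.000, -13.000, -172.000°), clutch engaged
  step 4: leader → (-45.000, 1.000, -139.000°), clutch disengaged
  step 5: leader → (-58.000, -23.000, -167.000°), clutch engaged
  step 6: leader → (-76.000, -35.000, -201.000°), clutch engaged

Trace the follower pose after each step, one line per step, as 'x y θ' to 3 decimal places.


step 0: Δleader=(3.000, -25.000, 24.000°), engaged; cmd=(2.500, -52.000, 14.000°) → follower=(-15.500, -38.000, 20.000°)
step 1: Δleader=(-11.000, -2.000, -24.000°), engaged; cmd=(-18.500, -6.000, -10.000°) → follower=(-34.000, -44.000, 10.000°)
step 2: Δleader=(-17.000, -24.000, -41.000°), engaged; cmd=(-27.500, -50.000, -18.500°) → follower=(-61.500, -94.000, -8.500°)
step 3: Δleader=(-24.000, 13.000, -27.000°), engaged; cmd=(-38.000, 24.000, -11.500°) → follower=(-99.500, -70.000, -20.000°)
step 4: Δleader=(-12.000, 14.000, 33.000°), disengaged; cmd=(0,0,0) → follower holds at (-99.500, -70.000, -20.000°)
step 5: Δleader=(-13.000, -24.000, -28.000°), engaged; cmd=(-21.500, -50.000, -12.000°) → follower=(-121.000, -120.000, -32.000°)
step 6: Δleader=(-18.000, -12.000, -34.000°), engaged; cmd=(-29.000, -26.000, -15.000°) → follower=(-150.000, -146.000, -47.000°)

-15.500 -38.000 20.000
-34.000 -44.000 10.000
-61.500 -94.000 -8.500
-99.500 -70.000 -20.000
-99.500 -70.000 -20.000
-121.000 -120.000 -32.000
-150.000 -146.000 -47.000


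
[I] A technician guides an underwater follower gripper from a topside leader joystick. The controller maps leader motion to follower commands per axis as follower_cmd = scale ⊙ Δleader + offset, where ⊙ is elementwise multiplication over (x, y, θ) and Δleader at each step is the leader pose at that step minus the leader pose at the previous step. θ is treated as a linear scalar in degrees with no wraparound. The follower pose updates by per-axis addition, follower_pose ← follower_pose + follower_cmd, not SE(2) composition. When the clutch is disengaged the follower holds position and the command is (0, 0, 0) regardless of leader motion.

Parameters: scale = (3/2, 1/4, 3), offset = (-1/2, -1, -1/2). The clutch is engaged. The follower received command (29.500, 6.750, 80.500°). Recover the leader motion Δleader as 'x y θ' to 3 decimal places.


axis x: (29.500 − -1/2) / (3/2) = 20.000
axis y: (6.750 − -1) / (1/4) = 31.000
axis θ: (80.500 − -1/2) / (3) = 27.000

20.000 31.000 27.000


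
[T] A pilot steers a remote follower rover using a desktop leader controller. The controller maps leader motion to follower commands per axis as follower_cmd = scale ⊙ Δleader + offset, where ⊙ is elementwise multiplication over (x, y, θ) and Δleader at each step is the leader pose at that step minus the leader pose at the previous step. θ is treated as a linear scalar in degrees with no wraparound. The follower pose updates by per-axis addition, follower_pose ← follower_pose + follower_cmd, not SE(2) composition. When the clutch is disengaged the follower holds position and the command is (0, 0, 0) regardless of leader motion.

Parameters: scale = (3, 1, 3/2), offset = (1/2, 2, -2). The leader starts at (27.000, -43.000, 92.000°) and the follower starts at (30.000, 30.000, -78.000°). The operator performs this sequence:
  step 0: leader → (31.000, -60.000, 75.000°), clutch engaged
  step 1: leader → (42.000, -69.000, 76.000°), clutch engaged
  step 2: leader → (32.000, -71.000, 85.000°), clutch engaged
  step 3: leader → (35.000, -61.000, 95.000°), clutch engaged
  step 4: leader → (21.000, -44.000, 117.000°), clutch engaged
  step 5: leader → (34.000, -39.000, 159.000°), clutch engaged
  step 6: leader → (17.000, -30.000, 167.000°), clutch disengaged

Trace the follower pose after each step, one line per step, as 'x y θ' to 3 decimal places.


step 0: Δleader=(4.000, -17.000, -17.000°), engaged; cmd=(12.500, -15.000, -27.500°) → follower=(42.500, 15.000, -105.500°)
step 1: Δleader=(11.000, -9.000, 1.000°), engaged; cmd=(33.500, -7.000, -0.500°) → follower=(76.000, 8.000, -106.000°)
step 2: Δleader=(-10.000, -2.000, 9.000°), engaged; cmd=(-29.500, 0.000, 11.500°) → follower=(46.500, 8.000, -94.500°)
step 3: Δleader=(3.000, 10.000, 10.000°), engaged; cmd=(9.500, 12.000, 13.000°) → follower=(56.000, 20.000, -81.500°)
step 4: Δleader=(-14.000, 17.000, 22.000°), engaged; cmd=(-41.500, 19.000, 31.000°) → follower=(14.500, 39.000, -50.500°)
step 5: Δleader=(13.000, 5.000, 42.000°), engaged; cmd=(39.500, 7.000, 61.000°) → follower=(54.000, 46.000, 10.500°)
step 6: Δleader=(-17.000, 9.000, 8.000°), disengaged; cmd=(0,0,0) → follower holds at (54.000, 46.000, 10.500°)

42.500 15.000 -105.500
76.000 8.000 -106.000
46.500 8.000 -94.500
56.000 20.000 -81.500
14.500 39.000 -50.500
54.000 46.000 10.500
54.000 46.000 10.500


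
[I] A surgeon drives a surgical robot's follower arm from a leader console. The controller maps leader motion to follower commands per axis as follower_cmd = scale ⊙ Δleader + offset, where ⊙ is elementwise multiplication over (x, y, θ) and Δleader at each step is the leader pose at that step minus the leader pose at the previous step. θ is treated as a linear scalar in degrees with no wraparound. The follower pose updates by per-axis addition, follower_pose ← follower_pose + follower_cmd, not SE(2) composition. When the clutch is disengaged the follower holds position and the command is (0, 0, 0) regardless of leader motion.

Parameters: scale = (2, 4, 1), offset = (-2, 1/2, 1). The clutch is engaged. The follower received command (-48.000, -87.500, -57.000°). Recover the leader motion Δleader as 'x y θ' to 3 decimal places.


-23.000 -22.000 -58.000

axis x: (-48.000 − -2) / (2) = -23.000
axis y: (-87.500 − 1/2) / (4) = -22.000
axis θ: (-57.000 − 1) / (1) = -58.000


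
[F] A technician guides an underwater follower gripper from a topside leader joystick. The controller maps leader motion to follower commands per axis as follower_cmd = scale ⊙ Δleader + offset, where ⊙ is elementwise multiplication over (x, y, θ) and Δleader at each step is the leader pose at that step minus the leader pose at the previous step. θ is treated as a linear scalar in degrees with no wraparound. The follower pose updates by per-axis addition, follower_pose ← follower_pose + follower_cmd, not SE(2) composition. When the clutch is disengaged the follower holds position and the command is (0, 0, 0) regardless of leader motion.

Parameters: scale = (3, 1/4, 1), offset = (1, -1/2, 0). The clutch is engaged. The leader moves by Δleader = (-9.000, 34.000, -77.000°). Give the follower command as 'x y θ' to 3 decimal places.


axis x: 3·-9.000 + 1 = -26.000
axis y: 1/4·34.000 + -1/2 = 8.000
axis θ: 1·-77.000 + 0 = -77.000

-26.000 8.000 -77.000


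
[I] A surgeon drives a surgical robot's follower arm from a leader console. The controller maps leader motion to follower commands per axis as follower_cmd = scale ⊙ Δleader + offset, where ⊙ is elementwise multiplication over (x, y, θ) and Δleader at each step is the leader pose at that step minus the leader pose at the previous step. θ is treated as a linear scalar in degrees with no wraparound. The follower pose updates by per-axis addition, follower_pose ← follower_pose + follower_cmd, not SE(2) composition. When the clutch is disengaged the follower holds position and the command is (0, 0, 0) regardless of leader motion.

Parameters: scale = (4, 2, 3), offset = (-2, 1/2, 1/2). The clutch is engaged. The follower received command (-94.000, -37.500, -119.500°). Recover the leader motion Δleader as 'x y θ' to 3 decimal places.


axis x: (-94.000 − -2) / (4) = -23.000
axis y: (-37.500 − 1/2) / (2) = -19.000
axis θ: (-119.500 − 1/2) / (3) = -40.000

-23.000 -19.000 -40.000


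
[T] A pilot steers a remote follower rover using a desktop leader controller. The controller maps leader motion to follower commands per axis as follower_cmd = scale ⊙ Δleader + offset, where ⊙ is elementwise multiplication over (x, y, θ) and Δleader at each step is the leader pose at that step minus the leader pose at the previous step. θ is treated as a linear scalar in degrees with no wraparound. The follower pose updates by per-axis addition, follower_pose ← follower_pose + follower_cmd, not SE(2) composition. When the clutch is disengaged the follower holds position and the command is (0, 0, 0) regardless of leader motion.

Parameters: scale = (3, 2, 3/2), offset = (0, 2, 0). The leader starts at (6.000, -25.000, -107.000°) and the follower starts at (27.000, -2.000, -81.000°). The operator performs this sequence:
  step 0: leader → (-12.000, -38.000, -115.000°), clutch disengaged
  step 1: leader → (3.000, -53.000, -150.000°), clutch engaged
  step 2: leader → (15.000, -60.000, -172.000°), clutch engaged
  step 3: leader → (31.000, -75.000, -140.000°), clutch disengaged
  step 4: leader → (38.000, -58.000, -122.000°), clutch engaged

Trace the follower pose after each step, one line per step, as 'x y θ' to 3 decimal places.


27.000 -2.000 -81.000
72.000 -30.000 -133.500
108.000 -42.000 -166.500
108.000 -42.000 -166.500
129.000 -6.000 -139.500

step 0: Δleader=(-18.000, -13.000, -8.000°), disengaged; cmd=(0,0,0) → follower holds at (27.000, -2.000, -81.000°)
step 1: Δleader=(15.000, -15.000, -35.000°), engaged; cmd=(45.000, -28.000, -52.500°) → follower=(72.000, -30.000, -133.500°)
step 2: Δleader=(12.000, -7.000, -22.000°), engaged; cmd=(36.000, -12.000, -33.000°) → follower=(108.000, -42.000, -166.500°)
step 3: Δleader=(16.000, -15.000, 32.000°), disengaged; cmd=(0,0,0) → follower holds at (108.000, -42.000, -166.500°)
step 4: Δleader=(7.000, 17.000, 18.000°), engaged; cmd=(21.000, 36.000, 27.000°) → follower=(129.000, -6.000, -139.500°)


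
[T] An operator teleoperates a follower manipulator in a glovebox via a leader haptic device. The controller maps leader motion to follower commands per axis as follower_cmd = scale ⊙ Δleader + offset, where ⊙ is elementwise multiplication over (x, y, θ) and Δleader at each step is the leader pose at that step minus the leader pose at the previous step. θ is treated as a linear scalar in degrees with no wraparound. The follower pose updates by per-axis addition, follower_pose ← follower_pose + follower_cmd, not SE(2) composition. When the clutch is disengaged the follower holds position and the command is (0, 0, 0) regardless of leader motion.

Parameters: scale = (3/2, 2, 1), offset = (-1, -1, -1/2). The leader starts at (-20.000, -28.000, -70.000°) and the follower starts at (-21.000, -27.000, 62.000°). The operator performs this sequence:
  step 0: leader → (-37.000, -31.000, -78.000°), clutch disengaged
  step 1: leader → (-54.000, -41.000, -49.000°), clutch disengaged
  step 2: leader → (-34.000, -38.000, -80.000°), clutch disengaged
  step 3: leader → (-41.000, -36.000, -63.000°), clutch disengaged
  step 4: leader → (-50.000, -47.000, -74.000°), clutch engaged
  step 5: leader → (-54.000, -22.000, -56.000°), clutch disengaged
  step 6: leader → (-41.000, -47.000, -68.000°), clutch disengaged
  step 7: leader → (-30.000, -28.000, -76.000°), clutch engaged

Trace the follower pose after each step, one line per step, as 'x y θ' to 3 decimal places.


-21.000 -27.000 62.000
-21.000 -27.000 62.000
-21.000 -27.000 62.000
-21.000 -27.000 62.000
-35.500 -50.000 50.500
-35.500 -50.000 50.500
-35.500 -50.000 50.500
-20.000 -13.000 42.000

step 0: Δleader=(-17.000, -3.000, -8.000°), disengaged; cmd=(0,0,0) → follower holds at (-21.000, -27.000, 62.000°)
step 1: Δleader=(-17.000, -10.000, 29.000°), disengaged; cmd=(0,0,0) → follower holds at (-21.000, -27.000, 62.000°)
step 2: Δleader=(20.000, 3.000, -31.000°), disengaged; cmd=(0,0,0) → follower holds at (-21.000, -27.000, 62.000°)
step 3: Δleader=(-7.000, 2.000, 17.000°), disengaged; cmd=(0,0,0) → follower holds at (-21.000, -27.000, 62.000°)
step 4: Δleader=(-9.000, -11.000, -11.000°), engaged; cmd=(-14.500, -23.000, -11.500°) → follower=(-35.500, -50.000, 50.500°)
step 5: Δleader=(-4.000, 25.000, 18.000°), disengaged; cmd=(0,0,0) → follower holds at (-35.500, -50.000, 50.500°)
step 6: Δleader=(13.000, -25.000, -12.000°), disengaged; cmd=(0,0,0) → follower holds at (-35.500, -50.000, 50.500°)
step 7: Δleader=(11.000, 19.000, -8.000°), engaged; cmd=(15.500, 37.000, -8.500°) → follower=(-20.000, -13.000, 42.000°)


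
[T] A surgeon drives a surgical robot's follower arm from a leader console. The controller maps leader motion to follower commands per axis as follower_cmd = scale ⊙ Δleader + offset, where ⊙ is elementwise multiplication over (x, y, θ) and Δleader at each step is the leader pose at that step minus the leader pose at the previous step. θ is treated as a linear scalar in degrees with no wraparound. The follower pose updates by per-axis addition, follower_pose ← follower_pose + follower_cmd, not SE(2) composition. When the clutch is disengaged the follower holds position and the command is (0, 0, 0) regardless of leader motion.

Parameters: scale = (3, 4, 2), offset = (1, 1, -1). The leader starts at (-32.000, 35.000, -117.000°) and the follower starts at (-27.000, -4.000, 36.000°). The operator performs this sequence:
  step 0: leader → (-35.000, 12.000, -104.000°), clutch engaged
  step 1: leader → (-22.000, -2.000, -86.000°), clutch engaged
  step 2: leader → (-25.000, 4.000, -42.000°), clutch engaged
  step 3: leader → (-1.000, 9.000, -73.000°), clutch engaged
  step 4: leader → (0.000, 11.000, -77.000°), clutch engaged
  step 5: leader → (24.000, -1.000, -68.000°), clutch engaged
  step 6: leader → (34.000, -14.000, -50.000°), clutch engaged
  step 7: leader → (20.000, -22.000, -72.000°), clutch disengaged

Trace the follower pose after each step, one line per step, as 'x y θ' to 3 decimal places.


step 0: Δleader=(-3.000, -23.000, 13.000°), engaged; cmd=(-8.000, -91.000, 25.000°) → follower=(-35.000, -95.000, 61.000°)
step 1: Δleader=(13.000, -14.000, 18.000°), engaged; cmd=(40.000, -55.000, 35.000°) → follower=(5.000, -150.000, 96.000°)
step 2: Δleader=(-3.000, 6.000, 44.000°), engaged; cmd=(-8.000, 25.000, 87.000°) → follower=(-3.000, -125.000, 183.000°)
step 3: Δleader=(24.000, 5.000, -31.000°), engaged; cmd=(73.000, 21.000, -63.000°) → follower=(70.000, -104.000, 120.000°)
step 4: Δleader=(1.000, 2.000, -4.000°), engaged; cmd=(4.000, 9.000, -9.000°) → follower=(74.000, -95.000, 111.000°)
step 5: Δleader=(24.000, -12.000, 9.000°), engaged; cmd=(73.000, -47.000, 17.000°) → follower=(147.000, -142.000, 128.000°)
step 6: Δleader=(10.000, -13.000, 18.000°), engaged; cmd=(31.000, -51.000, 35.000°) → follower=(178.000, -193.000, 163.000°)
step 7: Δleader=(-14.000, -8.000, -22.000°), disengaged; cmd=(0,0,0) → follower holds at (178.000, -193.000, 163.000°)

-35.000 -95.000 61.000
5.000 -150.000 96.000
-3.000 -125.000 183.000
70.000 -104.000 120.000
74.000 -95.000 111.000
147.000 -142.000 128.000
178.000 -193.000 163.000
178.000 -193.000 163.000


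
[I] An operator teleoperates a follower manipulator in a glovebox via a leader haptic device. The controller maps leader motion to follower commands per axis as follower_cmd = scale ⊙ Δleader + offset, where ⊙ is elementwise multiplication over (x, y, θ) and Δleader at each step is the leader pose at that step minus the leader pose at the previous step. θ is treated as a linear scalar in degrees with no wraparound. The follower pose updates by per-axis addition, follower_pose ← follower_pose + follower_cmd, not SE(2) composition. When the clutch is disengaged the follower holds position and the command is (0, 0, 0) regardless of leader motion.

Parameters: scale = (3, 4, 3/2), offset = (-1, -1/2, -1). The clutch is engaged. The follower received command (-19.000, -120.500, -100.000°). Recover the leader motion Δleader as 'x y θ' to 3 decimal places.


axis x: (-19.000 − -1) / (3) = -6.000
axis y: (-120.500 − -1/2) / (4) = -30.000
axis θ: (-100.000 − -1) / (3/2) = -66.000

-6.000 -30.000 -66.000


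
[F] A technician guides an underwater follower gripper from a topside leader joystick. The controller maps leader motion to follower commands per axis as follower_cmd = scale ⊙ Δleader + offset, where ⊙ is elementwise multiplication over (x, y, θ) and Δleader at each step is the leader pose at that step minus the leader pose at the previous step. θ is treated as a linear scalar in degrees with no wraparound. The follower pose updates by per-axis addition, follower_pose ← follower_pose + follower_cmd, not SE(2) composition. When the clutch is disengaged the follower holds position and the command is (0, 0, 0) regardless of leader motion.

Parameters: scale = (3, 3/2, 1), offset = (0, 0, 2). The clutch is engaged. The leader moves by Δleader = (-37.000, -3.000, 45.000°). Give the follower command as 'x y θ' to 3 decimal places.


-111.000 -4.500 47.000

axis x: 3·-37.000 + 0 = -111.000
axis y: 3/2·-3.000 + 0 = -4.500
axis θ: 1·45.000 + 2 = 47.000


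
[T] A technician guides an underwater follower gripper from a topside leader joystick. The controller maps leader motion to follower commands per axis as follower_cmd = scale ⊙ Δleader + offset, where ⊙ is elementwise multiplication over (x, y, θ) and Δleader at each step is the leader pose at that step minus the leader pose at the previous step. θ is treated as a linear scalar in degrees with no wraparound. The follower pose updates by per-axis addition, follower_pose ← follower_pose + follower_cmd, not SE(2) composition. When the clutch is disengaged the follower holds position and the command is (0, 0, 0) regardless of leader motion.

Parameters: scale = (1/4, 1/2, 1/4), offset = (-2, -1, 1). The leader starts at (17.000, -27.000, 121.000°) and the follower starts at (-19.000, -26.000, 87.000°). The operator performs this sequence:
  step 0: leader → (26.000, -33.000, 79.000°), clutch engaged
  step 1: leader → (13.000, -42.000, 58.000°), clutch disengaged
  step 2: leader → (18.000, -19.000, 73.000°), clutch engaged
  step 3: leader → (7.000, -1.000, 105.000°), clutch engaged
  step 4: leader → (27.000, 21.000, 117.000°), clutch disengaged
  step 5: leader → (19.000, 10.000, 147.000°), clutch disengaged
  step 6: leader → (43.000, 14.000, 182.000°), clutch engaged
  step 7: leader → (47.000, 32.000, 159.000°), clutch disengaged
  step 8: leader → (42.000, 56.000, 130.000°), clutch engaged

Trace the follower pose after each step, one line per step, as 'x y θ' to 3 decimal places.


step 0: Δleader=(9.000, -6.000, -42.000°), engaged; cmd=(0.250, -4.000, -9.500°) → follower=(-18.750, -30.000, 77.500°)
step 1: Δleader=(-13.000, -9.000, -21.000°), disengaged; cmd=(0,0,0) → follower holds at (-18.750, -30.000, 77.500°)
step 2: Δleader=(5.000, 23.000, 15.000°), engaged; cmd=(-0.750, 10.500, 4.750°) → follower=(-19.500, -19.500, 82.250°)
step 3: Δleader=(-11.000, 18.000, 32.000°), engaged; cmd=(-4.750, 8.000, 9.000°) → follower=(-24.250, -11.500, 91.250°)
step 4: Δleader=(20.000, 22.000, 12.000°), disengaged; cmd=(0,0,0) → follower holds at (-24.250, -11.500, 91.250°)
step 5: Δleader=(-8.000, -11.000, 30.000°), disengaged; cmd=(0,0,0) → follower holds at (-24.250, -11.500, 91.250°)
step 6: Δleader=(24.000, 4.000, 35.000°), engaged; cmd=(4.000, 1.000, 9.750°) → follower=(-20.250, -10.500, 101.000°)
step 7: Δleader=(4.000, 18.000, -23.000°), disengaged; cmd=(0,0,0) → follower holds at (-20.250, -10.500, 101.000°)
step 8: Δleader=(-5.000, 24.000, -29.000°), engaged; cmd=(-3.250, 11.000, -6.250°) → follower=(-23.500, 0.500, 94.750°)

-18.750 -30.000 77.500
-18.750 -30.000 77.500
-19.500 -19.500 82.250
-24.250 -11.500 91.250
-24.250 -11.500 91.250
-24.250 -11.500 91.250
-20.250 -10.500 101.000
-20.250 -10.500 101.000
-23.500 0.500 94.750


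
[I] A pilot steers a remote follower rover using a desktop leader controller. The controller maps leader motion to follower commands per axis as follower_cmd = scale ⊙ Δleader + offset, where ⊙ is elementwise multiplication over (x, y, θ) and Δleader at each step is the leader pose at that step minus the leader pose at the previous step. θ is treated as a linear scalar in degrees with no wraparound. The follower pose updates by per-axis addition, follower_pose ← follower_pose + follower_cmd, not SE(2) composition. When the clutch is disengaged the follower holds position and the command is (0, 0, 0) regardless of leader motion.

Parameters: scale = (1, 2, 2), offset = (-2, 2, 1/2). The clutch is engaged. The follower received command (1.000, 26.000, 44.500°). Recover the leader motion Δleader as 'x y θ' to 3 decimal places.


3.000 12.000 22.000

axis x: (1.000 − -2) / (1) = 3.000
axis y: (26.000 − 2) / (2) = 12.000
axis θ: (44.500 − 1/2) / (2) = 22.000


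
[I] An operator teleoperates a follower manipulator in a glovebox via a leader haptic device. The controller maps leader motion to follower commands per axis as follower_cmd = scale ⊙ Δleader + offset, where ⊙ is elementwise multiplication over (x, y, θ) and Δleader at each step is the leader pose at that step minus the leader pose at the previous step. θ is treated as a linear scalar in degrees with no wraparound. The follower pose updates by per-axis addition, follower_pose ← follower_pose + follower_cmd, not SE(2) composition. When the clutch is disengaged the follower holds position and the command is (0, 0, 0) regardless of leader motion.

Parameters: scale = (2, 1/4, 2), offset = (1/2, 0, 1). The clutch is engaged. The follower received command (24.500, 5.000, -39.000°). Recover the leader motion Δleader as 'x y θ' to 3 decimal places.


axis x: (24.500 − 1/2) / (2) = 12.000
axis y: (5.000 − 0) / (1/4) = 20.000
axis θ: (-39.000 − 1) / (2) = -20.000

12.000 20.000 -20.000


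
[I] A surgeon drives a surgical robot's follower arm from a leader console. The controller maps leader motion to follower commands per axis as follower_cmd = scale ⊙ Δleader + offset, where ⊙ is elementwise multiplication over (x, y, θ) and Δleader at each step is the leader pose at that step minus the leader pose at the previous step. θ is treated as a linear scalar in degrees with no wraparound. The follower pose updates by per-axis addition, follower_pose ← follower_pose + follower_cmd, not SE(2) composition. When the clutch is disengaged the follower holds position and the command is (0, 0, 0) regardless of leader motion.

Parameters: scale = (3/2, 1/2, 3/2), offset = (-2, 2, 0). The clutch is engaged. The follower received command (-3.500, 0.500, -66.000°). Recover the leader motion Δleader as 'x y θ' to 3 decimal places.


-1.000 -3.000 -44.000

axis x: (-3.500 − -2) / (3/2) = -1.000
axis y: (0.500 − 2) / (1/2) = -3.000
axis θ: (-66.000 − 0) / (3/2) = -44.000


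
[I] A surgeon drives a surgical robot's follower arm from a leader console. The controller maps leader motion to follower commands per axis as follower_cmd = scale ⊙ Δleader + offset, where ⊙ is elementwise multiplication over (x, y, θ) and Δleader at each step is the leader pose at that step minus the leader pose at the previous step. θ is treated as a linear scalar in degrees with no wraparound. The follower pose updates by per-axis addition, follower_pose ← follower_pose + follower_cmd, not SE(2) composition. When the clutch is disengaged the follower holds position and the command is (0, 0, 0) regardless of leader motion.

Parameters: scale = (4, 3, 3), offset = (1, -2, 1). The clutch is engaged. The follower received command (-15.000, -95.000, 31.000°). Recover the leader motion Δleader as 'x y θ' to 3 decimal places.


axis x: (-15.000 − 1) / (4) = -4.000
axis y: (-95.000 − -2) / (3) = -31.000
axis θ: (31.000 − 1) / (3) = 10.000

-4.000 -31.000 10.000


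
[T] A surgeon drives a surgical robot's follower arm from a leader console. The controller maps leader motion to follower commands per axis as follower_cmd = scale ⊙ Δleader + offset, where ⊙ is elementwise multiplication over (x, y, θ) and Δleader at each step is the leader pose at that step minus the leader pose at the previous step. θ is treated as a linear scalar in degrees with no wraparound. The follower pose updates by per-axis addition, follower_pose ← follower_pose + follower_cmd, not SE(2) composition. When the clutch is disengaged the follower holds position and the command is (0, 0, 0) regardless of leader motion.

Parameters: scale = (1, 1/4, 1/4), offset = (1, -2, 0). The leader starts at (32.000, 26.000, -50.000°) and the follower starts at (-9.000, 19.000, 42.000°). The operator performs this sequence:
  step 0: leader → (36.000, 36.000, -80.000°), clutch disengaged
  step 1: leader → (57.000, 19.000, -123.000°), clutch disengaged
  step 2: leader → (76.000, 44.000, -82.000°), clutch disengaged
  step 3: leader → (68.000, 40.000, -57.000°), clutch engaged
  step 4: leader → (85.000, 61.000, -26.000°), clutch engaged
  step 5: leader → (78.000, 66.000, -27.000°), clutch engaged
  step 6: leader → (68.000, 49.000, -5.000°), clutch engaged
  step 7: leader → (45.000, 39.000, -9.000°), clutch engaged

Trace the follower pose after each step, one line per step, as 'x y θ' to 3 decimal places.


-9.000 19.000 42.000
-9.000 19.000 42.000
-9.000 19.000 42.000
-16.000 16.000 48.250
2.000 19.250 56.000
-4.000 18.500 55.750
-13.000 12.250 61.250
-35.000 7.750 60.250

step 0: Δleader=(4.000, 10.000, -30.000°), disengaged; cmd=(0,0,0) → follower holds at (-9.000, 19.000, 42.000°)
step 1: Δleader=(21.000, -17.000, -43.000°), disengaged; cmd=(0,0,0) → follower holds at (-9.000, 19.000, 42.000°)
step 2: Δleader=(19.000, 25.000, 41.000°), disengaged; cmd=(0,0,0) → follower holds at (-9.000, 19.000, 42.000°)
step 3: Δleader=(-8.000, -4.000, 25.000°), engaged; cmd=(-7.000, -3.000, 6.250°) → follower=(-16.000, 16.000, 48.250°)
step 4: Δleader=(17.000, 21.000, 31.000°), engaged; cmd=(18.000, 3.250, 7.750°) → follower=(2.000, 19.250, 56.000°)
step 5: Δleader=(-7.000, 5.000, -1.000°), engaged; cmd=(-6.000, -0.750, -0.250°) → follower=(-4.000, 18.500, 55.750°)
step 6: Δleader=(-10.000, -17.000, 22.000°), engaged; cmd=(-9.000, -6.250, 5.500°) → follower=(-13.000, 12.250, 61.250°)
step 7: Δleader=(-23.000, -10.000, -4.000°), engaged; cmd=(-22.000, -4.500, -1.000°) → follower=(-35.000, 7.750, 60.250°)


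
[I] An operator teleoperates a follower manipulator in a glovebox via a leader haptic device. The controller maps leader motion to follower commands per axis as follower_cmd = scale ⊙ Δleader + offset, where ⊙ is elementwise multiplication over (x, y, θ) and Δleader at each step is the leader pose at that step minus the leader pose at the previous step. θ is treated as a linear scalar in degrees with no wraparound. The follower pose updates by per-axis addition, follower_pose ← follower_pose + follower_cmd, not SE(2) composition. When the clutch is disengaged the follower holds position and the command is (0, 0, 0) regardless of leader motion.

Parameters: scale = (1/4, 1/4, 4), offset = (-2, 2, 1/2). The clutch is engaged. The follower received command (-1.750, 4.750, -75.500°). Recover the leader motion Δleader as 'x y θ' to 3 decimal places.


1.000 11.000 -19.000

axis x: (-1.750 − -2) / (1/4) = 1.000
axis y: (4.750 − 2) / (1/4) = 11.000
axis θ: (-75.500 − 1/2) / (4) = -19.000


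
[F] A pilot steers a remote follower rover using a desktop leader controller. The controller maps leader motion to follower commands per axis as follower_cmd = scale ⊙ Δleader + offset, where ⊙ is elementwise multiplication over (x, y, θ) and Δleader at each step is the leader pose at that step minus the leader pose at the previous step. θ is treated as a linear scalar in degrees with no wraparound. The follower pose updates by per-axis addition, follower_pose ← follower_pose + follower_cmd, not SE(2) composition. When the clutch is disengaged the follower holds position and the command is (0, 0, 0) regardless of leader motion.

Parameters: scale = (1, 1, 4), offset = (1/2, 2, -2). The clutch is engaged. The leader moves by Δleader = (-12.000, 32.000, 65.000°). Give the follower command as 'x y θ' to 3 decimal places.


axis x: 1·-12.000 + 1/2 = -11.500
axis y: 1·32.000 + 2 = 34.000
axis θ: 4·65.000 + -2 = 258.000

-11.500 34.000 258.000


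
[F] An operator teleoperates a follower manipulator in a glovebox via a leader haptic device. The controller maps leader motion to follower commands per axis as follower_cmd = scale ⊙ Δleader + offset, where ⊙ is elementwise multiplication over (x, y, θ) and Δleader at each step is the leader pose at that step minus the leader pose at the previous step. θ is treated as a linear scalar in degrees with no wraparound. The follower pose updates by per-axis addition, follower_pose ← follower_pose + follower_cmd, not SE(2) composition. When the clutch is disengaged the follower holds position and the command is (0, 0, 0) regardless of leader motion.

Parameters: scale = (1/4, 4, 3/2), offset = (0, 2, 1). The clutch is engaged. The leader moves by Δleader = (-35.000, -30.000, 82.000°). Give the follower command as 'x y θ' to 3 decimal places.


-8.750 -118.000 124.000

axis x: 1/4·-35.000 + 0 = -8.750
axis y: 4·-30.000 + 2 = -118.000
axis θ: 3/2·82.000 + 1 = 124.000


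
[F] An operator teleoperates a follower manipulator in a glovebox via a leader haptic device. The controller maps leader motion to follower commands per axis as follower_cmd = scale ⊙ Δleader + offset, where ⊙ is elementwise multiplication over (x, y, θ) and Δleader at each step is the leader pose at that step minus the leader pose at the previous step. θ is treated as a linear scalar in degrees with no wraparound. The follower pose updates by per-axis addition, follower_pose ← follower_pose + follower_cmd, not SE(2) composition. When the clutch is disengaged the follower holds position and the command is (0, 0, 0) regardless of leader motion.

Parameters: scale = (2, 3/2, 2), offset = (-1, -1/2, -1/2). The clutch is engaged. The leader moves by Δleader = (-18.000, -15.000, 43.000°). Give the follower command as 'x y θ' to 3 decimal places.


-37.000 -23.000 85.500

axis x: 2·-18.000 + -1 = -37.000
axis y: 3/2·-15.000 + -1/2 = -23.000
axis θ: 2·43.000 + -1/2 = 85.500


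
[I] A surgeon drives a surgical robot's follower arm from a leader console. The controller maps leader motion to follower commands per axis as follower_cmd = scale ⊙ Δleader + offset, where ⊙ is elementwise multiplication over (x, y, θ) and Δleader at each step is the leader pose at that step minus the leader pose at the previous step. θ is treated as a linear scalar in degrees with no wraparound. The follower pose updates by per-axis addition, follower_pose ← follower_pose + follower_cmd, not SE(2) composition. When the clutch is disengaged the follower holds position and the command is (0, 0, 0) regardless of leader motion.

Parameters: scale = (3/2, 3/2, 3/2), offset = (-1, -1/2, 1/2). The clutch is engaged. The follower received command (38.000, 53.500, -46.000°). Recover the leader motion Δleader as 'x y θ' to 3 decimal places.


26.000 36.000 -31.000

axis x: (38.000 − -1) / (3/2) = 26.000
axis y: (53.500 − -1/2) / (3/2) = 36.000
axis θ: (-46.000 − 1/2) / (3/2) = -31.000


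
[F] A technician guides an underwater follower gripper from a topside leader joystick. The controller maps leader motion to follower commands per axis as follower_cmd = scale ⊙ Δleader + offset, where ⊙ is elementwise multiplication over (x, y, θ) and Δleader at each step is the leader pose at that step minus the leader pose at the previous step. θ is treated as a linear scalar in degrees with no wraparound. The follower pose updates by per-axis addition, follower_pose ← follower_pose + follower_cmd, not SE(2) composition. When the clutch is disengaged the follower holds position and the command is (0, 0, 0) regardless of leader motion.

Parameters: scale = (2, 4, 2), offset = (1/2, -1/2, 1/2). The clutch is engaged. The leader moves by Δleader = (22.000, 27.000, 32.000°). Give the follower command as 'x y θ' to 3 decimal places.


44.500 107.500 64.500

axis x: 2·22.000 + 1/2 = 44.500
axis y: 4·27.000 + -1/2 = 107.500
axis θ: 2·32.000 + 1/2 = 64.500


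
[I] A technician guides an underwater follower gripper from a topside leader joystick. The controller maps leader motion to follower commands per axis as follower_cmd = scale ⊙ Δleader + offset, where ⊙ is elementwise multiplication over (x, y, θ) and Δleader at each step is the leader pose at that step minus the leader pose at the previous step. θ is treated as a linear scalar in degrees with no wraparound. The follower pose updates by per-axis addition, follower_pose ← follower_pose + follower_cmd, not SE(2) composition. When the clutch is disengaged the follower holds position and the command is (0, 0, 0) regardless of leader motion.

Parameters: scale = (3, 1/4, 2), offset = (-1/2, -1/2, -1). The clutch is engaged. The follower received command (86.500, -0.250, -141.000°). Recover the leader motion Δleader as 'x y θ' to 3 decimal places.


29.000 1.000 -70.000

axis x: (86.500 − -1/2) / (3) = 29.000
axis y: (-0.250 − -1/2) / (1/4) = 1.000
axis θ: (-141.000 − -1) / (2) = -70.000
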